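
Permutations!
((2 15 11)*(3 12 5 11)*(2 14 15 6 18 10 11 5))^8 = (2 12 3 15 14 11 10 18 6)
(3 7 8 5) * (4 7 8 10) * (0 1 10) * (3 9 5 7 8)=[1, 10, 2, 3, 8, 9, 6, 0, 7, 5, 4]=(0 1 10 4 8 7)(5 9)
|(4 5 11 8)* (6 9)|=|(4 5 11 8)(6 9)|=4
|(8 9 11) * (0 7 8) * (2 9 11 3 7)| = 7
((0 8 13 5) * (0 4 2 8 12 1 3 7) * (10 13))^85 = ((0 12 1 3 7)(2 8 10 13 5 4))^85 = (2 8 10 13 5 4)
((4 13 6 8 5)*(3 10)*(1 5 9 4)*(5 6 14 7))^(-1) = ((1 6 8 9 4 13 14 7 5)(3 10))^(-1) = (1 5 7 14 13 4 9 8 6)(3 10)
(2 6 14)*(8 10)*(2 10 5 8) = (2 6 14 10)(5 8) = [0, 1, 6, 3, 4, 8, 14, 7, 5, 9, 2, 11, 12, 13, 10]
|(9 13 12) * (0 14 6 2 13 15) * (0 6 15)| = 8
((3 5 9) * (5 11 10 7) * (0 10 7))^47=(0 10)(3 7 9 11 5)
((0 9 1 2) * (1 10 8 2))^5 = (10)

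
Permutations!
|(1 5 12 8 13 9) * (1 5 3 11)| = |(1 3 11)(5 12 8 13 9)| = 15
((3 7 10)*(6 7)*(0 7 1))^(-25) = (0 1 6 3 10 7)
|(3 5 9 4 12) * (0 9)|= |(0 9 4 12 3 5)|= 6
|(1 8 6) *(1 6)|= |(1 8)|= 2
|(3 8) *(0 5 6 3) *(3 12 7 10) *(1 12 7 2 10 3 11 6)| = 11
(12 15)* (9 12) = (9 12 15) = [0, 1, 2, 3, 4, 5, 6, 7, 8, 12, 10, 11, 15, 13, 14, 9]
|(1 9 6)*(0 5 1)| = |(0 5 1 9 6)| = 5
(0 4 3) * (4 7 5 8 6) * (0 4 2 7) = (2 7 5 8 6)(3 4) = [0, 1, 7, 4, 3, 8, 2, 5, 6]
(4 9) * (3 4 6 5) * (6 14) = (3 4 9 14 6 5) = [0, 1, 2, 4, 9, 3, 5, 7, 8, 14, 10, 11, 12, 13, 6]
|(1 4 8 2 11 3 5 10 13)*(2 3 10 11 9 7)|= |(1 4 8 3 5 11 10 13)(2 9 7)|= 24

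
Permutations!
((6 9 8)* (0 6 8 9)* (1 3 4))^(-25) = (9)(0 6)(1 4 3)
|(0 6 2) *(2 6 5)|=|(6)(0 5 2)|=3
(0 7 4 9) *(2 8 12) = [7, 1, 8, 3, 9, 5, 6, 4, 12, 0, 10, 11, 2] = (0 7 4 9)(2 8 12)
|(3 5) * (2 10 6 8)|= |(2 10 6 8)(3 5)|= 4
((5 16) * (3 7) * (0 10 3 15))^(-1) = ((0 10 3 7 15)(5 16))^(-1) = (0 15 7 3 10)(5 16)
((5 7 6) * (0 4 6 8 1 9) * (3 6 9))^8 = ((0 4 9)(1 3 6 5 7 8))^8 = (0 9 4)(1 6 7)(3 5 8)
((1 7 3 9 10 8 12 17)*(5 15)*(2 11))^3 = (1 9 12 7 10 17 3 8)(2 11)(5 15)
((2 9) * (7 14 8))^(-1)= (2 9)(7 8 14)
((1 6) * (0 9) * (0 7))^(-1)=((0 9 7)(1 6))^(-1)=(0 7 9)(1 6)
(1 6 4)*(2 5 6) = [0, 2, 5, 3, 1, 6, 4] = (1 2 5 6 4)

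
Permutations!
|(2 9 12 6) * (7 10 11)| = 12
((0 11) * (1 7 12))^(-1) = ((0 11)(1 7 12))^(-1) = (0 11)(1 12 7)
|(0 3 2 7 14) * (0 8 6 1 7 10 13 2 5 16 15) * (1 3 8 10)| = 42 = |(0 8 6 3 5 16 15)(1 7 14 10 13 2)|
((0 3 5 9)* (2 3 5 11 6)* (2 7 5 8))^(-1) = (0 9 5 7 6 11 3 2 8)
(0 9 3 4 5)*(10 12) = (0 9 3 4 5)(10 12) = [9, 1, 2, 4, 5, 0, 6, 7, 8, 3, 12, 11, 10]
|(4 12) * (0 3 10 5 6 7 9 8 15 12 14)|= |(0 3 10 5 6 7 9 8 15 12 4 14)|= 12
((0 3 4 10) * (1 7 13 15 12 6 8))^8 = ((0 3 4 10)(1 7 13 15 12 6 8))^8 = (1 7 13 15 12 6 8)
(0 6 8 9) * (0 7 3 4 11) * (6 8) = (0 8 9 7 3 4 11) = [8, 1, 2, 4, 11, 5, 6, 3, 9, 7, 10, 0]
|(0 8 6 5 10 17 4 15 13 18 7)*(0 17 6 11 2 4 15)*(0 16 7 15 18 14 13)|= 30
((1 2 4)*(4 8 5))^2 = ((1 2 8 5 4))^2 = (1 8 4 2 5)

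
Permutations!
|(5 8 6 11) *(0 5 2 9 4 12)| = 9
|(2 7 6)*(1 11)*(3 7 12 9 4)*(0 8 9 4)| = 6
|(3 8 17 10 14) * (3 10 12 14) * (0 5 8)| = 8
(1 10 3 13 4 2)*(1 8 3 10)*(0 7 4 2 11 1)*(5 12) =(0 7 4 11 1)(2 8 3 13)(5 12) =[7, 0, 8, 13, 11, 12, 6, 4, 3, 9, 10, 1, 5, 2]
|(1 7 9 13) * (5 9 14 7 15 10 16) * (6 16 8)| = 18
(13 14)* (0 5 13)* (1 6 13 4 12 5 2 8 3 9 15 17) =(0 2 8 3 9 15 17 1 6 13 14)(4 12 5) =[2, 6, 8, 9, 12, 4, 13, 7, 3, 15, 10, 11, 5, 14, 0, 17, 16, 1]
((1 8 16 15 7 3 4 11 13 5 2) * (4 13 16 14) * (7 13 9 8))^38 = (1 2 5 13 15 16 11 4 14 8 9 3 7)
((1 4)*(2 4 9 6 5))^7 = ((1 9 6 5 2 4))^7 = (1 9 6 5 2 4)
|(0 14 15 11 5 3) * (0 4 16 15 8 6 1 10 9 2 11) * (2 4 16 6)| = |(0 14 8 2 11 5 3 16 15)(1 10 9 4 6)| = 45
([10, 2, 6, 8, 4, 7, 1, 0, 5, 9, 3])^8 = (0 3 5)(1 6 2)(7 10 8)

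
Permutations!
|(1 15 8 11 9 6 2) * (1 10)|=8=|(1 15 8 11 9 6 2 10)|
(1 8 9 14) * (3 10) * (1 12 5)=(1 8 9 14 12 5)(3 10)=[0, 8, 2, 10, 4, 1, 6, 7, 9, 14, 3, 11, 5, 13, 12]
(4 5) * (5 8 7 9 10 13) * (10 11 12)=(4 8 7 9 11 12 10 13 5)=[0, 1, 2, 3, 8, 4, 6, 9, 7, 11, 13, 12, 10, 5]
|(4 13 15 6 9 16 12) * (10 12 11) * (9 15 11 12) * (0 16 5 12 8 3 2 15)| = |(0 16 8 3 2 15 6)(4 13 11 10 9 5 12)| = 7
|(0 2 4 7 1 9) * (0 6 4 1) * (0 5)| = |(0 2 1 9 6 4 7 5)| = 8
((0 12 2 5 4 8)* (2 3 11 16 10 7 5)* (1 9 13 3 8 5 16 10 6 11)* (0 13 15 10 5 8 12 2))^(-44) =(1 5 10 13 6 9 4 7 3 11 15 8 16)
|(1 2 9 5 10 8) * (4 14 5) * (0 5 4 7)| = 8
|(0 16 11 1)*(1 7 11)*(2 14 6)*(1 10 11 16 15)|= |(0 15 1)(2 14 6)(7 16 10 11)|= 12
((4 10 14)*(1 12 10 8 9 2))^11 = (1 14 9 12 4 2 10 8)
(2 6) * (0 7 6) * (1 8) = (0 7 6 2)(1 8) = [7, 8, 0, 3, 4, 5, 2, 6, 1]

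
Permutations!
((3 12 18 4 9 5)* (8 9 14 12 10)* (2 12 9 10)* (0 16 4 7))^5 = ((0 16 4 14 9 5 3 2 12 18 7)(8 10))^5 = (0 5 7 9 18 14 12 4 2 16 3)(8 10)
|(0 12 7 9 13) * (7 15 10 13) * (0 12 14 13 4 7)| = 9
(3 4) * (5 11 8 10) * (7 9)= (3 4)(5 11 8 10)(7 9)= [0, 1, 2, 4, 3, 11, 6, 9, 10, 7, 5, 8]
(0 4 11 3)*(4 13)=(0 13 4 11 3)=[13, 1, 2, 0, 11, 5, 6, 7, 8, 9, 10, 3, 12, 4]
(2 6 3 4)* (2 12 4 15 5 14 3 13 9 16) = (2 6 13 9 16)(3 15 5 14)(4 12) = [0, 1, 6, 15, 12, 14, 13, 7, 8, 16, 10, 11, 4, 9, 3, 5, 2]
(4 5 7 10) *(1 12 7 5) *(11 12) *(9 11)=[0, 9, 2, 3, 1, 5, 6, 10, 8, 11, 4, 12, 7]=(1 9 11 12 7 10 4)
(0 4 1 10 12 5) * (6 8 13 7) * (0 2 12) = (0 4 1 10)(2 12 5)(6 8 13 7) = [4, 10, 12, 3, 1, 2, 8, 6, 13, 9, 0, 11, 5, 7]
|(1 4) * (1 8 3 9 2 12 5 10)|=9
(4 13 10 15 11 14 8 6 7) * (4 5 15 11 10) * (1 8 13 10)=[0, 8, 2, 3, 10, 15, 7, 5, 6, 9, 11, 14, 12, 4, 13, 1]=(1 8 6 7 5 15)(4 10 11 14 13)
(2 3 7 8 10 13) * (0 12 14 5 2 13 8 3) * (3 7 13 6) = [12, 1, 0, 13, 4, 2, 3, 7, 10, 9, 8, 11, 14, 6, 5] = (0 12 14 5 2)(3 13 6)(8 10)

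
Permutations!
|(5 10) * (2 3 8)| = |(2 3 8)(5 10)| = 6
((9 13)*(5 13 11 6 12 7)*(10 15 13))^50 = (5 11 10 6 15 12 13 7 9)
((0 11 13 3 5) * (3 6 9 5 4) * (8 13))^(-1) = (0 5 9 6 13 8 11)(3 4)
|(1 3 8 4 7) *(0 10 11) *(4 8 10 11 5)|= 6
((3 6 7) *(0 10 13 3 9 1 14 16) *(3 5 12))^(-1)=(0 16 14 1 9 7 6 3 12 5 13 10)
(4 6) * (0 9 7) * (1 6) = (0 9 7)(1 6 4) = [9, 6, 2, 3, 1, 5, 4, 0, 8, 7]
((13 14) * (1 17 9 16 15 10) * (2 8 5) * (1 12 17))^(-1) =(2 5 8)(9 17 12 10 15 16)(13 14)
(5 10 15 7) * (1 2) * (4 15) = (1 2)(4 15 7 5 10) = [0, 2, 1, 3, 15, 10, 6, 5, 8, 9, 4, 11, 12, 13, 14, 7]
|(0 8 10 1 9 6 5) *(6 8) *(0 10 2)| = |(0 6 5 10 1 9 8 2)| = 8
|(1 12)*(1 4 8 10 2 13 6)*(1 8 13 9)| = 9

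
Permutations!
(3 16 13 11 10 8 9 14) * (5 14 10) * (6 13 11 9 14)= (3 16 11 5 6 13 9 10 8 14)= [0, 1, 2, 16, 4, 6, 13, 7, 14, 10, 8, 5, 12, 9, 3, 15, 11]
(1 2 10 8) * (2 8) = (1 8)(2 10) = [0, 8, 10, 3, 4, 5, 6, 7, 1, 9, 2]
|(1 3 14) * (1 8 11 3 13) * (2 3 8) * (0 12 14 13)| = |(0 12 14 2 3 13 1)(8 11)| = 14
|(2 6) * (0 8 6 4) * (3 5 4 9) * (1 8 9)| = |(0 9 3 5 4)(1 8 6 2)| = 20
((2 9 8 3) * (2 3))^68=(2 8 9)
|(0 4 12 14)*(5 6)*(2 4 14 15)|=4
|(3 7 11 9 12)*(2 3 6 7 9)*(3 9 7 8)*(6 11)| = 4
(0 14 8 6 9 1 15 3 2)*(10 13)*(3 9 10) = (0 14 8 6 10 13 3 2)(1 15 9) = [14, 15, 0, 2, 4, 5, 10, 7, 6, 1, 13, 11, 12, 3, 8, 9]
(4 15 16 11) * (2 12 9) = (2 12 9)(4 15 16 11) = [0, 1, 12, 3, 15, 5, 6, 7, 8, 2, 10, 4, 9, 13, 14, 16, 11]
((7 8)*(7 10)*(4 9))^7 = (4 9)(7 8 10)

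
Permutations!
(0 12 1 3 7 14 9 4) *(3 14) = (0 12 1 14 9 4)(3 7) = [12, 14, 2, 7, 0, 5, 6, 3, 8, 4, 10, 11, 1, 13, 9]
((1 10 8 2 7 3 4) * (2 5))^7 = ((1 10 8 5 2 7 3 4))^7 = (1 4 3 7 2 5 8 10)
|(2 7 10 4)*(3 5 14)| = 12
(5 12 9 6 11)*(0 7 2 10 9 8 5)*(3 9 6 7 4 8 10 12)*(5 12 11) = (0 4 8 12 10 6 5 3 9 7 2 11) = [4, 1, 11, 9, 8, 3, 5, 2, 12, 7, 6, 0, 10]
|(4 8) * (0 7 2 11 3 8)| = 7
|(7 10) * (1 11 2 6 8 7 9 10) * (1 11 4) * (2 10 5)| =8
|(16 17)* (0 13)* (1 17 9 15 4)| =6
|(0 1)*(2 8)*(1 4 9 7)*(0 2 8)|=|(0 4 9 7 1 2)|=6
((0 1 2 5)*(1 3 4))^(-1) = ((0 3 4 1 2 5))^(-1) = (0 5 2 1 4 3)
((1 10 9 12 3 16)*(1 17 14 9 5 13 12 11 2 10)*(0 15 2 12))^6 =(3 12 11 9 14 17 16)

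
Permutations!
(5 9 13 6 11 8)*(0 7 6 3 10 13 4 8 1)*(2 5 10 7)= (0 2 5 9 4 8 10 13 3 7 6 11 1)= [2, 0, 5, 7, 8, 9, 11, 6, 10, 4, 13, 1, 12, 3]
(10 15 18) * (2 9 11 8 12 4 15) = [0, 1, 9, 3, 15, 5, 6, 7, 12, 11, 2, 8, 4, 13, 14, 18, 16, 17, 10] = (2 9 11 8 12 4 15 18 10)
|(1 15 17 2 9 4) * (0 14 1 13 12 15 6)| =28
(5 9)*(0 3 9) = (0 3 9 5) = [3, 1, 2, 9, 4, 0, 6, 7, 8, 5]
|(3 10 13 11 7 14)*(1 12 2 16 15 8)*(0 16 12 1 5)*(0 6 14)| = |(0 16 15 8 5 6 14 3 10 13 11 7)(2 12)| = 12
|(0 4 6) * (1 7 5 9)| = |(0 4 6)(1 7 5 9)| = 12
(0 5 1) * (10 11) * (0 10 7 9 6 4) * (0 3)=(0 5 1 10 11 7 9 6 4 3)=[5, 10, 2, 0, 3, 1, 4, 9, 8, 6, 11, 7]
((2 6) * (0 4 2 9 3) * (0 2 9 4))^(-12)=((2 6 4 9 3))^(-12)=(2 9 6 3 4)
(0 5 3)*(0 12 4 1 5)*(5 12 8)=(1 12 4)(3 8 5)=[0, 12, 2, 8, 1, 3, 6, 7, 5, 9, 10, 11, 4]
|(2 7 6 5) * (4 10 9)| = 12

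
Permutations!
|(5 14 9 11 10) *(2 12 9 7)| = 8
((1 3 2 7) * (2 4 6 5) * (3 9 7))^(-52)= (1 7 9)(2 6 3 5 4)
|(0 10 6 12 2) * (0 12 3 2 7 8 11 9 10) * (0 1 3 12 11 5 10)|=6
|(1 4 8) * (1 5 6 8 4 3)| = 6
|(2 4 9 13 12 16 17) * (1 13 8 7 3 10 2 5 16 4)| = |(1 13 12 4 9 8 7 3 10 2)(5 16 17)| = 30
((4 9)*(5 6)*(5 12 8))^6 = (5 12)(6 8)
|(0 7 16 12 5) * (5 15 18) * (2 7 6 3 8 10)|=12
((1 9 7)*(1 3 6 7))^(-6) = ((1 9)(3 6 7))^(-6) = (9)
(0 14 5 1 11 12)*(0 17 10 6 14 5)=(0 5 1 11 12 17 10 6 14)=[5, 11, 2, 3, 4, 1, 14, 7, 8, 9, 6, 12, 17, 13, 0, 15, 16, 10]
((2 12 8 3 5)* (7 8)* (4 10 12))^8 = ((2 4 10 12 7 8 3 5))^8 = (12)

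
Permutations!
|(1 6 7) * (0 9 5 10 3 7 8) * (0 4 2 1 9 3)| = |(0 3 7 9 5 10)(1 6 8 4 2)| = 30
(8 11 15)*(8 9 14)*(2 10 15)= (2 10 15 9 14 8 11)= [0, 1, 10, 3, 4, 5, 6, 7, 11, 14, 15, 2, 12, 13, 8, 9]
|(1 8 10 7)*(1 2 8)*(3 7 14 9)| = 7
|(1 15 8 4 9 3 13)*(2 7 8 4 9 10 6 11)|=12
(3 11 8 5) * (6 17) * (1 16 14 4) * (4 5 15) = [0, 16, 2, 11, 1, 3, 17, 7, 15, 9, 10, 8, 12, 13, 5, 4, 14, 6] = (1 16 14 5 3 11 8 15 4)(6 17)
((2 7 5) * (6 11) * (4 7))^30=(11)(2 7)(4 5)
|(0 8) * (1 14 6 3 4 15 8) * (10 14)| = 9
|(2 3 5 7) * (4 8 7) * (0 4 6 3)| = |(0 4 8 7 2)(3 5 6)| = 15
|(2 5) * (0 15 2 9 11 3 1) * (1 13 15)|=14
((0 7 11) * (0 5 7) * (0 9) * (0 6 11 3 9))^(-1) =(3 7 5 11 6 9)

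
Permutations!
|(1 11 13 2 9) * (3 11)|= 6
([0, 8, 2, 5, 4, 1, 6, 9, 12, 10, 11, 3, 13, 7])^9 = (1 5 3 11 10 9 7 13 12 8)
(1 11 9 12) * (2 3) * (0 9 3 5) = (0 9 12 1 11 3 2 5) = [9, 11, 5, 2, 4, 0, 6, 7, 8, 12, 10, 3, 1]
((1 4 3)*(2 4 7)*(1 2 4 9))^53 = (1 9 2 3 4 7)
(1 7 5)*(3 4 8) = [0, 7, 2, 4, 8, 1, 6, 5, 3] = (1 7 5)(3 4 8)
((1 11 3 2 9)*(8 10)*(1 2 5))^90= (1 3)(5 11)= ((1 11 3 5)(2 9)(8 10))^90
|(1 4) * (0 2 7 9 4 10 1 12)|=|(0 2 7 9 4 12)(1 10)|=6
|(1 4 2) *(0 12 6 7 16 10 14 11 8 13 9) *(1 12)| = |(0 1 4 2 12 6 7 16 10 14 11 8 13 9)| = 14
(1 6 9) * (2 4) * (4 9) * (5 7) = (1 6 4 2 9)(5 7) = [0, 6, 9, 3, 2, 7, 4, 5, 8, 1]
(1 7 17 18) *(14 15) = (1 7 17 18)(14 15) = [0, 7, 2, 3, 4, 5, 6, 17, 8, 9, 10, 11, 12, 13, 15, 14, 16, 18, 1]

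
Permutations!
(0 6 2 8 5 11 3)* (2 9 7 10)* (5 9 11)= (0 6 11 3)(2 8 9 7 10)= [6, 1, 8, 0, 4, 5, 11, 10, 9, 7, 2, 3]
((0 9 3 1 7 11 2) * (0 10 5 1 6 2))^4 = (0 2 7 3 5)(1 9 10 11 6) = ((0 9 3 6 2 10 5 1 7 11))^4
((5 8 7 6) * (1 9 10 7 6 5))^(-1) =(1 6 8 5 7 10 9)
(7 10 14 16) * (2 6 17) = [0, 1, 6, 3, 4, 5, 17, 10, 8, 9, 14, 11, 12, 13, 16, 15, 7, 2] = (2 6 17)(7 10 14 16)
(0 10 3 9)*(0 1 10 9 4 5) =(0 9 1 10 3 4 5) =[9, 10, 2, 4, 5, 0, 6, 7, 8, 1, 3]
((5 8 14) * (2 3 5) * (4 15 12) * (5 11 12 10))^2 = (2 11 4 10 8)(3 12 15 5 14)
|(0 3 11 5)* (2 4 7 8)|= 4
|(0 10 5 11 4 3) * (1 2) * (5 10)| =|(0 5 11 4 3)(1 2)| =10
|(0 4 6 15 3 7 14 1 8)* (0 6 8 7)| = 6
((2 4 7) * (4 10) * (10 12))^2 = (2 10 7 12 4)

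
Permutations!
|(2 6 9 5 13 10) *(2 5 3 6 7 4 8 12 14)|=6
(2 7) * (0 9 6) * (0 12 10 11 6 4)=(0 9 4)(2 7)(6 12 10 11)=[9, 1, 7, 3, 0, 5, 12, 2, 8, 4, 11, 6, 10]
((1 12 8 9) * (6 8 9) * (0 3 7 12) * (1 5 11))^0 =(12) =((0 3 7 12 9 5 11 1)(6 8))^0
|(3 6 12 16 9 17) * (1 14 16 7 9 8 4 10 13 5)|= 24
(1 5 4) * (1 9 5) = (4 9 5) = [0, 1, 2, 3, 9, 4, 6, 7, 8, 5]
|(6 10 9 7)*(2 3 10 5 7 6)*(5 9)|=10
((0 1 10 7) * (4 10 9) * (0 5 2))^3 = (0 4 5 1 10 2 9 7)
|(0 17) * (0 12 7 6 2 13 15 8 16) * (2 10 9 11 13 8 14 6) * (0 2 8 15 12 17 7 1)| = |(17)(0 7 8 16 2 15 14 6 10 9 11 13 12 1)| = 14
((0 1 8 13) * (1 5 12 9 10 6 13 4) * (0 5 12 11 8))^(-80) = (0 8 13 9 1 11 6 12 4 5 10)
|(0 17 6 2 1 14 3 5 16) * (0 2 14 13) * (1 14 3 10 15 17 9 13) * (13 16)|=|(0 9 16 2 14 10 15 17 6 3 5 13)|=12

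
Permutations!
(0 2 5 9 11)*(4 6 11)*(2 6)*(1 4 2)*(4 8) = (0 6 11)(1 8 4)(2 5 9) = [6, 8, 5, 3, 1, 9, 11, 7, 4, 2, 10, 0]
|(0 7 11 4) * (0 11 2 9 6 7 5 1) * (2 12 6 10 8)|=12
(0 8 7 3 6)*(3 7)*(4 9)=(0 8 3 6)(4 9)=[8, 1, 2, 6, 9, 5, 0, 7, 3, 4]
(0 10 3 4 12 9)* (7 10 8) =(0 8 7 10 3 4 12 9) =[8, 1, 2, 4, 12, 5, 6, 10, 7, 0, 3, 11, 9]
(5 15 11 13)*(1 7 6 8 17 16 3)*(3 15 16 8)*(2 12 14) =(1 7 6 3)(2 12 14)(5 16 15 11 13)(8 17) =[0, 7, 12, 1, 4, 16, 3, 6, 17, 9, 10, 13, 14, 5, 2, 11, 15, 8]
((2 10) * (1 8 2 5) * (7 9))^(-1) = (1 5 10 2 8)(7 9)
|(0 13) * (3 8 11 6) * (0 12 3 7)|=|(0 13 12 3 8 11 6 7)|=8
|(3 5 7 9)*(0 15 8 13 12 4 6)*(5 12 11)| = 12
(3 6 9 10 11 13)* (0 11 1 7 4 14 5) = (0 11 13 3 6 9 10 1 7 4 14 5) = [11, 7, 2, 6, 14, 0, 9, 4, 8, 10, 1, 13, 12, 3, 5]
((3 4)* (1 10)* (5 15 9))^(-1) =(1 10)(3 4)(5 9 15)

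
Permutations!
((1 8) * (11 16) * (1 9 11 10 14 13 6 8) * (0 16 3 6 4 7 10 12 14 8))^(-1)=((0 16 12 14 13 4 7 10 8 9 11 3 6))^(-1)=(0 6 3 11 9 8 10 7 4 13 14 12 16)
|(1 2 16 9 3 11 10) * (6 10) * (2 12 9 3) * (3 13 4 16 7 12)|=|(1 3 11 6 10)(2 7 12 9)(4 16 13)|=60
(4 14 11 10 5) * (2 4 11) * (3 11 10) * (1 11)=(1 11 3)(2 4 14)(5 10)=[0, 11, 4, 1, 14, 10, 6, 7, 8, 9, 5, 3, 12, 13, 2]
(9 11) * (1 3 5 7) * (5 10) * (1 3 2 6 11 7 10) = (1 2 6 11 9 7 3)(5 10) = [0, 2, 6, 1, 4, 10, 11, 3, 8, 7, 5, 9]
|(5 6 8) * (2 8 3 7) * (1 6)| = |(1 6 3 7 2 8 5)| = 7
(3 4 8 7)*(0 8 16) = (0 8 7 3 4 16) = [8, 1, 2, 4, 16, 5, 6, 3, 7, 9, 10, 11, 12, 13, 14, 15, 0]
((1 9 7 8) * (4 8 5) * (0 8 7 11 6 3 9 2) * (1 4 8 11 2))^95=((0 11 6 3 9 2)(4 7 5 8))^95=(0 2 9 3 6 11)(4 8 5 7)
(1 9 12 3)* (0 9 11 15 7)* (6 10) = (0 9 12 3 1 11 15 7)(6 10) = [9, 11, 2, 1, 4, 5, 10, 0, 8, 12, 6, 15, 3, 13, 14, 7]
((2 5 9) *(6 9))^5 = ((2 5 6 9))^5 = (2 5 6 9)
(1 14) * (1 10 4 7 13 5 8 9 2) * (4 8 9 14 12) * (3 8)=(1 12 4 7 13 5 9 2)(3 8 14 10)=[0, 12, 1, 8, 7, 9, 6, 13, 14, 2, 3, 11, 4, 5, 10]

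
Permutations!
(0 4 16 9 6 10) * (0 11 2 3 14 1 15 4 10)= (0 10 11 2 3 14 1 15 4 16 9 6)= [10, 15, 3, 14, 16, 5, 0, 7, 8, 6, 11, 2, 12, 13, 1, 4, 9]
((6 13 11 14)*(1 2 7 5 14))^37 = ((1 2 7 5 14 6 13 11))^37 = (1 6 7 11 14 2 13 5)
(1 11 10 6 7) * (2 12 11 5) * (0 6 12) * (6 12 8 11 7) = (0 12 7 1 5 2)(8 11 10) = [12, 5, 0, 3, 4, 2, 6, 1, 11, 9, 8, 10, 7]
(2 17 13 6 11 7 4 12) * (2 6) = (2 17 13)(4 12 6 11 7) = [0, 1, 17, 3, 12, 5, 11, 4, 8, 9, 10, 7, 6, 2, 14, 15, 16, 13]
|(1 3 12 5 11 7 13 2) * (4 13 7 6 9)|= |(1 3 12 5 11 6 9 4 13 2)|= 10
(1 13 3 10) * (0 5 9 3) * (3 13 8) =(0 5 9 13)(1 8 3 10) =[5, 8, 2, 10, 4, 9, 6, 7, 3, 13, 1, 11, 12, 0]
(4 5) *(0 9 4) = (0 9 4 5) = [9, 1, 2, 3, 5, 0, 6, 7, 8, 4]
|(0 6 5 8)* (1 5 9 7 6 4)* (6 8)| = 8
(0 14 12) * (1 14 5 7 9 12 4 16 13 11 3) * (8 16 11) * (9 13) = [5, 14, 2, 1, 11, 7, 6, 13, 16, 12, 10, 3, 0, 8, 4, 15, 9] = (0 5 7 13 8 16 9 12)(1 14 4 11 3)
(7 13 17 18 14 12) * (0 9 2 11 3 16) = (0 9 2 11 3 16)(7 13 17 18 14 12) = [9, 1, 11, 16, 4, 5, 6, 13, 8, 2, 10, 3, 7, 17, 12, 15, 0, 18, 14]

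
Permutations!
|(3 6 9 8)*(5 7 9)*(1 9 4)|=8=|(1 9 8 3 6 5 7 4)|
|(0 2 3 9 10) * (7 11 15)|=15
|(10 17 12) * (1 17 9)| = 5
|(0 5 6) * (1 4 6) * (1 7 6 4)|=4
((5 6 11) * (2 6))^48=(11)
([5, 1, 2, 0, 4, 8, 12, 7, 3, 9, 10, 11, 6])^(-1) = (0 3 8 5)(6 12)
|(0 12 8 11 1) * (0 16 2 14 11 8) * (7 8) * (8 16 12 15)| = |(0 15 8 7 16 2 14 11 1 12)| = 10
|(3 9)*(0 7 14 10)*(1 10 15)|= 6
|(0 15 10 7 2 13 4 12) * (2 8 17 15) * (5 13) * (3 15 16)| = 42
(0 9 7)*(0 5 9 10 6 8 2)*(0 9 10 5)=(0 5 10 6 8 2 9 7)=[5, 1, 9, 3, 4, 10, 8, 0, 2, 7, 6]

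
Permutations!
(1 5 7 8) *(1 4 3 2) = (1 5 7 8 4 3 2) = [0, 5, 1, 2, 3, 7, 6, 8, 4]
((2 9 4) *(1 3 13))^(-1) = ((1 3 13)(2 9 4))^(-1) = (1 13 3)(2 4 9)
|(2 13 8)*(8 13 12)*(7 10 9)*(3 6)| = |(13)(2 12 8)(3 6)(7 10 9)| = 6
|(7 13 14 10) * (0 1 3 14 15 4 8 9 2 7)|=35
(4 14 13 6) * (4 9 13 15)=[0, 1, 2, 3, 14, 5, 9, 7, 8, 13, 10, 11, 12, 6, 15, 4]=(4 14 15)(6 9 13)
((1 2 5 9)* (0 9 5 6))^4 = ((0 9 1 2 6))^4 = (0 6 2 1 9)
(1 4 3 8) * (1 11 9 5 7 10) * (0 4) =(0 4 3 8 11 9 5 7 10 1) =[4, 0, 2, 8, 3, 7, 6, 10, 11, 5, 1, 9]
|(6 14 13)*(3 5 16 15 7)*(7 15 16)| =3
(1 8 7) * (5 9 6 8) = (1 5 9 6 8 7) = [0, 5, 2, 3, 4, 9, 8, 1, 7, 6]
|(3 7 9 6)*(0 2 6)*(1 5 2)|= |(0 1 5 2 6 3 7 9)|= 8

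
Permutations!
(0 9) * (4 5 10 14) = (0 9)(4 5 10 14) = [9, 1, 2, 3, 5, 10, 6, 7, 8, 0, 14, 11, 12, 13, 4]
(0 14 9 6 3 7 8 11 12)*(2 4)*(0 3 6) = (0 14 9)(2 4)(3 7 8 11 12) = [14, 1, 4, 7, 2, 5, 6, 8, 11, 0, 10, 12, 3, 13, 9]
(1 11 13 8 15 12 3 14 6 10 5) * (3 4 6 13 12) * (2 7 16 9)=(1 11 12 4 6 10 5)(2 7 16 9)(3 14 13 8 15)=[0, 11, 7, 14, 6, 1, 10, 16, 15, 2, 5, 12, 4, 8, 13, 3, 9]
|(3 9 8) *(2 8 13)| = |(2 8 3 9 13)| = 5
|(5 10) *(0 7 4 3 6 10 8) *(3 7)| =|(0 3 6 10 5 8)(4 7)| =6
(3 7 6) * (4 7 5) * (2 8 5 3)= (2 8 5 4 7 6)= [0, 1, 8, 3, 7, 4, 2, 6, 5]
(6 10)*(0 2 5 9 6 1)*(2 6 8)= (0 6 10 1)(2 5 9 8)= [6, 0, 5, 3, 4, 9, 10, 7, 2, 8, 1]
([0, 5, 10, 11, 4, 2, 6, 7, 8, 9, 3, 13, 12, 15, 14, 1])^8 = (15)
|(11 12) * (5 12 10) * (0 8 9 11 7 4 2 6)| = 11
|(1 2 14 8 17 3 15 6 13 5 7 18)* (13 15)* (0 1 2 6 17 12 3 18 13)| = 33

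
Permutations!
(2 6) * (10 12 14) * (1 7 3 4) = (1 7 3 4)(2 6)(10 12 14) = [0, 7, 6, 4, 1, 5, 2, 3, 8, 9, 12, 11, 14, 13, 10]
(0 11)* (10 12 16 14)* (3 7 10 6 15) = [11, 1, 2, 7, 4, 5, 15, 10, 8, 9, 12, 0, 16, 13, 6, 3, 14] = (0 11)(3 7 10 12 16 14 6 15)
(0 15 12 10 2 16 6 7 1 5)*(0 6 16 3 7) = (16)(0 15 12 10 2 3 7 1 5 6) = [15, 5, 3, 7, 4, 6, 0, 1, 8, 9, 2, 11, 10, 13, 14, 12, 16]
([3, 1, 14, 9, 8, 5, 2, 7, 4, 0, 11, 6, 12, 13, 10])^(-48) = (2 10 6 14 11)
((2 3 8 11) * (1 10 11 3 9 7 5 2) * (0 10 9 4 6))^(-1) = (0 6 4 2 5 7 9 1 11 10)(3 8)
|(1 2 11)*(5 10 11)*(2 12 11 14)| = 12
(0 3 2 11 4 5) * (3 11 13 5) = (0 11 4 3 2 13 5) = [11, 1, 13, 2, 3, 0, 6, 7, 8, 9, 10, 4, 12, 5]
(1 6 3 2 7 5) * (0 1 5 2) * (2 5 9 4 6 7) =(0 1 7 5 9 4 6 3) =[1, 7, 2, 0, 6, 9, 3, 5, 8, 4]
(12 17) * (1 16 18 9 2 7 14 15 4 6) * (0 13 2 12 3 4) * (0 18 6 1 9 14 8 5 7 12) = (0 13 2 12 17 3 4 1 16 6 9)(5 7 8)(14 15 18) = [13, 16, 12, 4, 1, 7, 9, 8, 5, 0, 10, 11, 17, 2, 15, 18, 6, 3, 14]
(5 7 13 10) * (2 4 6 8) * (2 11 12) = (2 4 6 8 11 12)(5 7 13 10) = [0, 1, 4, 3, 6, 7, 8, 13, 11, 9, 5, 12, 2, 10]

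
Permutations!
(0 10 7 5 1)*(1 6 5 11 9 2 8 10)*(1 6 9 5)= (0 6 1)(2 8 10 7 11 5 9)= [6, 0, 8, 3, 4, 9, 1, 11, 10, 2, 7, 5]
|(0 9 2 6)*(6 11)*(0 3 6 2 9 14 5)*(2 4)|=6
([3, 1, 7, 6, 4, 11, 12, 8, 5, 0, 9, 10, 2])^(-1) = [9, 1, 12, 0, 4, 8, 3, 2, 7, 10, 11, 5, 6]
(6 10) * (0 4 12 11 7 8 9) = (0 4 12 11 7 8 9)(6 10) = [4, 1, 2, 3, 12, 5, 10, 8, 9, 0, 6, 7, 11]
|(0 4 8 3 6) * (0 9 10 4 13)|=6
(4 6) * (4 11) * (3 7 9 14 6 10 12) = (3 7 9 14 6 11 4 10 12) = [0, 1, 2, 7, 10, 5, 11, 9, 8, 14, 12, 4, 3, 13, 6]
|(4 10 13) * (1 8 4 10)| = 6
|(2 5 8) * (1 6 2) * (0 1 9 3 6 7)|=6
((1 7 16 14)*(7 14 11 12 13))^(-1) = (1 14)(7 13 12 11 16)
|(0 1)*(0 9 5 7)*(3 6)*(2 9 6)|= 8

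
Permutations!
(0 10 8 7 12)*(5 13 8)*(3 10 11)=(0 11 3 10 5 13 8 7 12)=[11, 1, 2, 10, 4, 13, 6, 12, 7, 9, 5, 3, 0, 8]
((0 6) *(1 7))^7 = (0 6)(1 7)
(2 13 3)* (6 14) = (2 13 3)(6 14) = [0, 1, 13, 2, 4, 5, 14, 7, 8, 9, 10, 11, 12, 3, 6]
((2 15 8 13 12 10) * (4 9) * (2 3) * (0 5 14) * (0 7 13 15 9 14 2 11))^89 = (0 14 3 9 12 5 7 11 4 10 2 13)(8 15)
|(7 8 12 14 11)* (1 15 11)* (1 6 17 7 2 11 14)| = 8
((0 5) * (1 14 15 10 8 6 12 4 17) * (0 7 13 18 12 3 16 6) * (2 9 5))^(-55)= ((0 2 9 5 7 13 18 12 4 17 1 14 15 10 8)(3 16 6))^(-55)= (0 13 1)(2 18 14)(3 6 16)(4 10 5)(7 17 8)(9 12 15)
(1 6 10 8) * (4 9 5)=[0, 6, 2, 3, 9, 4, 10, 7, 1, 5, 8]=(1 6 10 8)(4 9 5)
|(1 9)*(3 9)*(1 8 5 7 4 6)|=8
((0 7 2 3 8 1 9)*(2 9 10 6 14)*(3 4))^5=(0 9 7)(1 4 6 8 2 10 3 14)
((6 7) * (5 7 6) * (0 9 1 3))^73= ((0 9 1 3)(5 7))^73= (0 9 1 3)(5 7)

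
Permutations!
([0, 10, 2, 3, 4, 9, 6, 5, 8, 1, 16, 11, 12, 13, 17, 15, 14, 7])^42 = (1 16 17 5)(7 9 10 14)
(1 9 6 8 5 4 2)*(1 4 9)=(2 4)(5 9 6 8)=[0, 1, 4, 3, 2, 9, 8, 7, 5, 6]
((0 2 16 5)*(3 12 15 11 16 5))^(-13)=((0 2 5)(3 12 15 11 16))^(-13)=(0 5 2)(3 15 16 12 11)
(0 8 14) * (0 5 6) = (0 8 14 5 6) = [8, 1, 2, 3, 4, 6, 0, 7, 14, 9, 10, 11, 12, 13, 5]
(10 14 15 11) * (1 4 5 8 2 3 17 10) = (1 4 5 8 2 3 17 10 14 15 11) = [0, 4, 3, 17, 5, 8, 6, 7, 2, 9, 14, 1, 12, 13, 15, 11, 16, 10]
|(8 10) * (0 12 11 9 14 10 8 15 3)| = |(0 12 11 9 14 10 15 3)| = 8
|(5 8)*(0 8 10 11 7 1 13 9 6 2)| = 11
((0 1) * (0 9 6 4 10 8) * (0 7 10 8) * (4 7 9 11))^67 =(0 8 10 4 7 11 6 1 9) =((0 1 11 4 8 9 6 7 10))^67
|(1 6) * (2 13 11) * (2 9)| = 4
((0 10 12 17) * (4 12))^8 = (0 12 10 17 4)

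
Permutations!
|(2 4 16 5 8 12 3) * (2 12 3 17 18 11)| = |(2 4 16 5 8 3 12 17 18 11)| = 10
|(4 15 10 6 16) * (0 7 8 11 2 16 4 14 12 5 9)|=|(0 7 8 11 2 16 14 12 5 9)(4 15 10 6)|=20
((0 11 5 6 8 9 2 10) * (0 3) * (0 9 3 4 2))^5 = (0 3 6 11 9 8 5)(2 4 10)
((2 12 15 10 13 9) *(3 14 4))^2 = (2 15 13)(3 4 14)(9 12 10)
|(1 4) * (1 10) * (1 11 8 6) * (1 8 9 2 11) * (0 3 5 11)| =|(0 3 5 11 9 2)(1 4 10)(6 8)| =6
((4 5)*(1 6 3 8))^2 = (1 3)(6 8)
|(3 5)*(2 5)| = |(2 5 3)| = 3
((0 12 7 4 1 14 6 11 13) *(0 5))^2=(0 7 1 6 13)(4 14 11 5 12)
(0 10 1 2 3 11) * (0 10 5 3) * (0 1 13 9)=(0 5 3 11 10 13 9)(1 2)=[5, 2, 1, 11, 4, 3, 6, 7, 8, 0, 13, 10, 12, 9]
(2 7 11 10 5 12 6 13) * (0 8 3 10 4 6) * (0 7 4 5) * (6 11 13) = (0 8 3 10)(2 4 11 5 12 7 13) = [8, 1, 4, 10, 11, 12, 6, 13, 3, 9, 0, 5, 7, 2]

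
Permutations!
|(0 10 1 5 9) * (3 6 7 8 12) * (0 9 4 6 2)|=11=|(0 10 1 5 4 6 7 8 12 3 2)|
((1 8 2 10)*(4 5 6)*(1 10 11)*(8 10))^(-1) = (1 11 2 8 10)(4 6 5)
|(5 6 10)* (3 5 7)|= |(3 5 6 10 7)|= 5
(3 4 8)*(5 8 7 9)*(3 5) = [0, 1, 2, 4, 7, 8, 6, 9, 5, 3] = (3 4 7 9)(5 8)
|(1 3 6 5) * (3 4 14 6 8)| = |(1 4 14 6 5)(3 8)| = 10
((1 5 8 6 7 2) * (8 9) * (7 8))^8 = ((1 5 9 7 2)(6 8))^8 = (1 7 5 2 9)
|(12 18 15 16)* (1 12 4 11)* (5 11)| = 8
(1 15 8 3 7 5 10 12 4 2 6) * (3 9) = (1 15 8 9 3 7 5 10 12 4 2 6) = [0, 15, 6, 7, 2, 10, 1, 5, 9, 3, 12, 11, 4, 13, 14, 8]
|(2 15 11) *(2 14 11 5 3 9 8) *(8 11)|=8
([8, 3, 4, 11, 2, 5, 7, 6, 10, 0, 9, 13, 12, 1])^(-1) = [9, 13, 4, 1, 2, 5, 7, 6, 0, 10, 8, 3, 12, 11]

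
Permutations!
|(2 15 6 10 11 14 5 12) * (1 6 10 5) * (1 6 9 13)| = |(1 9 13)(2 15 10 11 14 6 5 12)| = 24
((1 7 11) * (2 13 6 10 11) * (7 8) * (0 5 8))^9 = ((0 5 8 7 2 13 6 10 11 1))^9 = (0 1 11 10 6 13 2 7 8 5)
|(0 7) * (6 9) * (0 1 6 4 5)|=|(0 7 1 6 9 4 5)|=7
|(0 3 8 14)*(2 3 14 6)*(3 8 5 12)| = 6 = |(0 14)(2 8 6)(3 5 12)|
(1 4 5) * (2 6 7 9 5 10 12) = (1 4 10 12 2 6 7 9 5) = [0, 4, 6, 3, 10, 1, 7, 9, 8, 5, 12, 11, 2]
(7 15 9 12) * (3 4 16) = (3 4 16)(7 15 9 12) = [0, 1, 2, 4, 16, 5, 6, 15, 8, 12, 10, 11, 7, 13, 14, 9, 3]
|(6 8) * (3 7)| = |(3 7)(6 8)| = 2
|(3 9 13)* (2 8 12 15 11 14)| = 6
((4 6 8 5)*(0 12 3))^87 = (12)(4 5 8 6)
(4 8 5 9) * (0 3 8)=(0 3 8 5 9 4)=[3, 1, 2, 8, 0, 9, 6, 7, 5, 4]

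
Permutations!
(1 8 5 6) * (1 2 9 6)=(1 8 5)(2 9 6)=[0, 8, 9, 3, 4, 1, 2, 7, 5, 6]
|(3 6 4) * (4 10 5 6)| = |(3 4)(5 6 10)| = 6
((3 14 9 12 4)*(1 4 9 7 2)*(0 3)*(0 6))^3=(0 7 4 3 2 6 14 1)(9 12)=((0 3 14 7 2 1 4 6)(9 12))^3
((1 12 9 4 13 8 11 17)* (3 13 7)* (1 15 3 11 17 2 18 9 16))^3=(2 4)(3 17 13 15 8)(7 18)(9 11)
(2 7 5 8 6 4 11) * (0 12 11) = [12, 1, 7, 3, 0, 8, 4, 5, 6, 9, 10, 2, 11] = (0 12 11 2 7 5 8 6 4)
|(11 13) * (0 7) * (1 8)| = |(0 7)(1 8)(11 13)| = 2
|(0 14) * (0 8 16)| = 4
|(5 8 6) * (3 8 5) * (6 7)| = 4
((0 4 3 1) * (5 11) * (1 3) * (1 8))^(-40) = (11)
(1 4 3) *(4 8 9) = (1 8 9 4 3) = [0, 8, 2, 1, 3, 5, 6, 7, 9, 4]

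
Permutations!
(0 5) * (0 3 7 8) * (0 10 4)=(0 5 3 7 8 10 4)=[5, 1, 2, 7, 0, 3, 6, 8, 10, 9, 4]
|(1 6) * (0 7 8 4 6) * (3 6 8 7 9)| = 10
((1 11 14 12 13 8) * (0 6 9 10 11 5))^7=((0 6 9 10 11 14 12 13 8 1 5))^7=(0 13 10 5 12 9 1 14 6 8 11)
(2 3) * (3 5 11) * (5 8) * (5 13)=[0, 1, 8, 2, 4, 11, 6, 7, 13, 9, 10, 3, 12, 5]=(2 8 13 5 11 3)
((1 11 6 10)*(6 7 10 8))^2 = ((1 11 7 10)(6 8))^2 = (1 7)(10 11)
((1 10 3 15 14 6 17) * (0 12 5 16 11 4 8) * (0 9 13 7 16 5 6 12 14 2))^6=(0 10 12 15 17)(1 14 3 6 2)(4 11 16 7 13 9 8)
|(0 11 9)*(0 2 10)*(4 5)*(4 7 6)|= |(0 11 9 2 10)(4 5 7 6)|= 20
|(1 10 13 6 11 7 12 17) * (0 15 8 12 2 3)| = |(0 15 8 12 17 1 10 13 6 11 7 2 3)| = 13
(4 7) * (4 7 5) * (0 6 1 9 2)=(0 6 1 9 2)(4 5)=[6, 9, 0, 3, 5, 4, 1, 7, 8, 2]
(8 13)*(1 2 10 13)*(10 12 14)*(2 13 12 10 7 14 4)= (1 13 8)(2 10 12 4)(7 14)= [0, 13, 10, 3, 2, 5, 6, 14, 1, 9, 12, 11, 4, 8, 7]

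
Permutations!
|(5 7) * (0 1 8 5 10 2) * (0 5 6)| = |(0 1 8 6)(2 5 7 10)| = 4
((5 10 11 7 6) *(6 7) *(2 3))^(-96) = ((2 3)(5 10 11 6))^(-96) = (11)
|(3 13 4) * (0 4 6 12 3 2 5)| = 4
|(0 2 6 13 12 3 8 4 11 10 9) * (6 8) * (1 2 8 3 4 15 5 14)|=|(0 8 15 5 14 1 2 3 6 13 12 4 11 10 9)|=15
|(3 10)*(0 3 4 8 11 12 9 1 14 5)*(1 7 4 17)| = 42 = |(0 3 10 17 1 14 5)(4 8 11 12 9 7)|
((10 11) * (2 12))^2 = ((2 12)(10 11))^2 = (12)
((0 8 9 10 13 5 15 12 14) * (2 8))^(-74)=((0 2 8 9 10 13 5 15 12 14))^(-74)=(0 5 8 12 10)(2 15 9 14 13)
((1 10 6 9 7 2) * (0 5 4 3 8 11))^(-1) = ((0 5 4 3 8 11)(1 10 6 9 7 2))^(-1) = (0 11 8 3 4 5)(1 2 7 9 6 10)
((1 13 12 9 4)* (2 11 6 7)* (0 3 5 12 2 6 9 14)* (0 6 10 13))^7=((0 3 5 12 14 6 7 10 13 2 11 9 4 1))^7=(0 10)(1 7)(2 5)(3 13)(4 6)(9 14)(11 12)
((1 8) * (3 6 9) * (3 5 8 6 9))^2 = (1 3 5)(6 9 8) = ((1 6 3 9 5 8))^2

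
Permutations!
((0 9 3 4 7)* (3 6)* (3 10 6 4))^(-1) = ((0 9 4 7)(6 10))^(-1) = (0 7 4 9)(6 10)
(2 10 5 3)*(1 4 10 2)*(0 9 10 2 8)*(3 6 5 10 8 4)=[9, 3, 4, 1, 2, 6, 5, 7, 0, 8, 10]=(10)(0 9 8)(1 3)(2 4)(5 6)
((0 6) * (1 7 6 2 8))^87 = ((0 2 8 1 7 6))^87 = (0 1)(2 7)(6 8)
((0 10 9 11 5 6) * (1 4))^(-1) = (0 6 5 11 9 10)(1 4)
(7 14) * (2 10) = (2 10)(7 14) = [0, 1, 10, 3, 4, 5, 6, 14, 8, 9, 2, 11, 12, 13, 7]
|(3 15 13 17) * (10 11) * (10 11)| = 4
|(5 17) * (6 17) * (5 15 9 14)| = |(5 6 17 15 9 14)| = 6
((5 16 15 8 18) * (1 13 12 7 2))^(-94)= (1 13 12 7 2)(5 16 15 8 18)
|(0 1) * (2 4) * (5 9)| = |(0 1)(2 4)(5 9)| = 2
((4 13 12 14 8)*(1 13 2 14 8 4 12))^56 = (2 4 14)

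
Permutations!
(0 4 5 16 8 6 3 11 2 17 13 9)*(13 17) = (17)(0 4 5 16 8 6 3 11 2 13 9) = [4, 1, 13, 11, 5, 16, 3, 7, 6, 0, 10, 2, 12, 9, 14, 15, 8, 17]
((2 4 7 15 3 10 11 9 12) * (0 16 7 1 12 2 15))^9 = (16)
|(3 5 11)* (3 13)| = |(3 5 11 13)| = 4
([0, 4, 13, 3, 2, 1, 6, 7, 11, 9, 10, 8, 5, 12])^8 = (1 2 12)(4 13 5)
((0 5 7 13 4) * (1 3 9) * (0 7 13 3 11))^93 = ((0 5 13 4 7 3 9 1 11))^93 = (0 4 9)(1 5 7)(3 11 13)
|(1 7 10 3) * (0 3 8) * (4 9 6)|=|(0 3 1 7 10 8)(4 9 6)|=6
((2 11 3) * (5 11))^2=(2 11)(3 5)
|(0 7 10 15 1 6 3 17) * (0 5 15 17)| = |(0 7 10 17 5 15 1 6 3)| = 9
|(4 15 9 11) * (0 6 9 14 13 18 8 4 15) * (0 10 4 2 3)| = |(0 6 9 11 15 14 13 18 8 2 3)(4 10)| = 22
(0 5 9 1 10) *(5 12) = [12, 10, 2, 3, 4, 9, 6, 7, 8, 1, 0, 11, 5] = (0 12 5 9 1 10)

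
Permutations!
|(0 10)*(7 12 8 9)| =4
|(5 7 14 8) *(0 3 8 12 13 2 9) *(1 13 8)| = 30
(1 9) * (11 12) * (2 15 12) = (1 9)(2 15 12 11) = [0, 9, 15, 3, 4, 5, 6, 7, 8, 1, 10, 2, 11, 13, 14, 12]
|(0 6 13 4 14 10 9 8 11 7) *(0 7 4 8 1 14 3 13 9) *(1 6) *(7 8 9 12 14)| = 13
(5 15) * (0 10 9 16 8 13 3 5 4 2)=(0 10 9 16 8 13 3 5 15 4 2)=[10, 1, 0, 5, 2, 15, 6, 7, 13, 16, 9, 11, 12, 3, 14, 4, 8]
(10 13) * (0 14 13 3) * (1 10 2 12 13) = (0 14 1 10 3)(2 12 13) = [14, 10, 12, 0, 4, 5, 6, 7, 8, 9, 3, 11, 13, 2, 1]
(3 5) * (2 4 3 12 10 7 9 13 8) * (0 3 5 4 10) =[3, 1, 10, 4, 5, 12, 6, 9, 2, 13, 7, 11, 0, 8] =(0 3 4 5 12)(2 10 7 9 13 8)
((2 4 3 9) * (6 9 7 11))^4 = ((2 4 3 7 11 6 9))^4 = (2 11 4 6 3 9 7)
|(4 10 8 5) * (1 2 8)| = 6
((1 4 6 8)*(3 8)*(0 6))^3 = ((0 6 3 8 1 4))^3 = (0 8)(1 6)(3 4)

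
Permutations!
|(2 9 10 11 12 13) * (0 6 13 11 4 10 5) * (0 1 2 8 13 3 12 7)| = |(0 6 3 12 11 7)(1 2 9 5)(4 10)(8 13)| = 12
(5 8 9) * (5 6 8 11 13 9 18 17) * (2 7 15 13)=(2 7 15 13 9 6 8 18 17 5 11)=[0, 1, 7, 3, 4, 11, 8, 15, 18, 6, 10, 2, 12, 9, 14, 13, 16, 5, 17]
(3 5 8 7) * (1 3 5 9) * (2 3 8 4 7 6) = (1 8 6 2 3 9)(4 7 5) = [0, 8, 3, 9, 7, 4, 2, 5, 6, 1]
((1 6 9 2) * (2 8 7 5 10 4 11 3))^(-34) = (1 2 3 11 4 10 5 7 8 9 6)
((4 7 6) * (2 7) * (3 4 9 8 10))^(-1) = ((2 7 6 9 8 10 3 4))^(-1) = (2 4 3 10 8 9 6 7)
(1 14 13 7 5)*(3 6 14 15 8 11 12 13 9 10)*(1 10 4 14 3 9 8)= (1 15)(3 6)(4 14 8 11 12 13 7 5 10 9)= [0, 15, 2, 6, 14, 10, 3, 5, 11, 4, 9, 12, 13, 7, 8, 1]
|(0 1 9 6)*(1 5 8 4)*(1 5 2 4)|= |(0 2 4 5 8 1 9 6)|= 8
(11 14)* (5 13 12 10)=[0, 1, 2, 3, 4, 13, 6, 7, 8, 9, 5, 14, 10, 12, 11]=(5 13 12 10)(11 14)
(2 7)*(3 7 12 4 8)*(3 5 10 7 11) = (2 12 4 8 5 10 7)(3 11) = [0, 1, 12, 11, 8, 10, 6, 2, 5, 9, 7, 3, 4]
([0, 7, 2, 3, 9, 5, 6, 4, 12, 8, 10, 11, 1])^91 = [0, 7, 2, 3, 9, 5, 6, 4, 12, 8, 10, 11, 1]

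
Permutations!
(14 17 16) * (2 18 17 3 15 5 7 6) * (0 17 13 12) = [17, 1, 18, 15, 4, 7, 2, 6, 8, 9, 10, 11, 0, 12, 3, 5, 14, 16, 13] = (0 17 16 14 3 15 5 7 6 2 18 13 12)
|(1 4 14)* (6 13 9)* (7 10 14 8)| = 6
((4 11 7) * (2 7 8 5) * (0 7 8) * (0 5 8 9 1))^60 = (0 5)(1 11)(2 7)(4 9)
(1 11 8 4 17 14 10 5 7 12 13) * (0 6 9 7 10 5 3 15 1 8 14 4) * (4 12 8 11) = [6, 4, 2, 15, 17, 10, 9, 8, 0, 7, 3, 14, 13, 11, 5, 1, 16, 12] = (0 6 9 7 8)(1 4 17 12 13 11 14 5 10 3 15)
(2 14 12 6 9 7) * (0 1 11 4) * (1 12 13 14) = (0 12 6 9 7 2 1 11 4)(13 14) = [12, 11, 1, 3, 0, 5, 9, 2, 8, 7, 10, 4, 6, 14, 13]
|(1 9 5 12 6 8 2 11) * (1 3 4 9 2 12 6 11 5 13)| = 11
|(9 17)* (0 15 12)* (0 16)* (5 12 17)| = 7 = |(0 15 17 9 5 12 16)|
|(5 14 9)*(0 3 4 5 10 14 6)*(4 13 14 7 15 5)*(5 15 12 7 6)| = 14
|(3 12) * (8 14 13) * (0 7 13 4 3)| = 8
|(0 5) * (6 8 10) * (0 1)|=|(0 5 1)(6 8 10)|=3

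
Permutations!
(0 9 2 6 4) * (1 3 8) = (0 9 2 6 4)(1 3 8) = [9, 3, 6, 8, 0, 5, 4, 7, 1, 2]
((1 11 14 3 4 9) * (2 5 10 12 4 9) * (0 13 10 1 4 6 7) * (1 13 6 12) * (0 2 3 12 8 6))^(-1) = (1 10 13 5 2 7 6 8 12 14 11)(3 4 9)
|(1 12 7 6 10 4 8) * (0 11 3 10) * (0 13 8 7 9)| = 12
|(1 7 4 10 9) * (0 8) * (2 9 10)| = 10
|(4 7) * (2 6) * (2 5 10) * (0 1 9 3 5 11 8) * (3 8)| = |(0 1 9 8)(2 6 11 3 5 10)(4 7)| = 12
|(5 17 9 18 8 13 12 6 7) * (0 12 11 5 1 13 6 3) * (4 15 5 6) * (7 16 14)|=|(0 12 3)(1 13 11 6 16 14 7)(4 15 5 17 9 18 8)|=21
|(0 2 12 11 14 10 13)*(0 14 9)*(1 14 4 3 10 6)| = 60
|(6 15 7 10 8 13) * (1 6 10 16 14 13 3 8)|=8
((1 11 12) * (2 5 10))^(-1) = ((1 11 12)(2 5 10))^(-1) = (1 12 11)(2 10 5)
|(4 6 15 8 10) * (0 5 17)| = 15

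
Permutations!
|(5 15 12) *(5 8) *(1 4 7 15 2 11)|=9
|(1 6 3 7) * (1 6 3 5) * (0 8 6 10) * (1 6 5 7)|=|(0 8 5 6 7 10)(1 3)|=6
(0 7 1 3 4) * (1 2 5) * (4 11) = (0 7 2 5 1 3 11 4) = [7, 3, 5, 11, 0, 1, 6, 2, 8, 9, 10, 4]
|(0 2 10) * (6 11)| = |(0 2 10)(6 11)| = 6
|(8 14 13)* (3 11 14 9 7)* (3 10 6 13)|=|(3 11 14)(6 13 8 9 7 10)|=6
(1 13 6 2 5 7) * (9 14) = [0, 13, 5, 3, 4, 7, 2, 1, 8, 14, 10, 11, 12, 6, 9] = (1 13 6 2 5 7)(9 14)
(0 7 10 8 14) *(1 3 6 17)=[7, 3, 2, 6, 4, 5, 17, 10, 14, 9, 8, 11, 12, 13, 0, 15, 16, 1]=(0 7 10 8 14)(1 3 6 17)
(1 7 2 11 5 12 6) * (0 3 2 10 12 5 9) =(0 3 2 11 9)(1 7 10 12 6) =[3, 7, 11, 2, 4, 5, 1, 10, 8, 0, 12, 9, 6]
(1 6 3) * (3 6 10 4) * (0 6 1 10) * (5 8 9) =[6, 0, 2, 10, 3, 8, 1, 7, 9, 5, 4] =(0 6 1)(3 10 4)(5 8 9)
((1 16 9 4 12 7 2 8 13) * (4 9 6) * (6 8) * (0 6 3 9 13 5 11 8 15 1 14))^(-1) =((0 6 4 12 7 2 3 9 13 14)(1 16 15)(5 11 8))^(-1) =(0 14 13 9 3 2 7 12 4 6)(1 15 16)(5 8 11)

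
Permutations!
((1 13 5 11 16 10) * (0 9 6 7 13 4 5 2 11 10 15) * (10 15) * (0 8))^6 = (0 11 15 13 4 6 10)(1 9 16 8 2 5 7)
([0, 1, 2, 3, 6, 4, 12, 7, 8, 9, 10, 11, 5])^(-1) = [0, 1, 2, 3, 5, 12, 4, 7, 8, 9, 10, 11, 6]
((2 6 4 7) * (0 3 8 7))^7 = ((0 3 8 7 2 6 4))^7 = (8)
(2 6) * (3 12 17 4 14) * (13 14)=[0, 1, 6, 12, 13, 5, 2, 7, 8, 9, 10, 11, 17, 14, 3, 15, 16, 4]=(2 6)(3 12 17 4 13 14)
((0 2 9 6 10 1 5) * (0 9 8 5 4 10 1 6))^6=(0 2 8 5 9)(1 10)(4 6)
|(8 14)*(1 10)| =|(1 10)(8 14)| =2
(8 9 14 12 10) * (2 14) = (2 14 12 10 8 9) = [0, 1, 14, 3, 4, 5, 6, 7, 9, 2, 8, 11, 10, 13, 12]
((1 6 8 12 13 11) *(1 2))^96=(1 11 12 6 2 13 8)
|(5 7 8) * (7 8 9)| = 2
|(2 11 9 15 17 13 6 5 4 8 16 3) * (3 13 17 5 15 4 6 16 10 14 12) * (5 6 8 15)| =12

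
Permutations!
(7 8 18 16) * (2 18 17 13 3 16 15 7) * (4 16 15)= (2 18 4 16)(3 15 7 8 17 13)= [0, 1, 18, 15, 16, 5, 6, 8, 17, 9, 10, 11, 12, 3, 14, 7, 2, 13, 4]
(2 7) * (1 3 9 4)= [0, 3, 7, 9, 1, 5, 6, 2, 8, 4]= (1 3 9 4)(2 7)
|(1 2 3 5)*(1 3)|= |(1 2)(3 5)|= 2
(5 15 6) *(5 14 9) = [0, 1, 2, 3, 4, 15, 14, 7, 8, 5, 10, 11, 12, 13, 9, 6] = (5 15 6 14 9)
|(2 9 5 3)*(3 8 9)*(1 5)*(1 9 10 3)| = |(1 5 8 10 3 2)| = 6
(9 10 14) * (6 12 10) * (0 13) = (0 13)(6 12 10 14 9) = [13, 1, 2, 3, 4, 5, 12, 7, 8, 6, 14, 11, 10, 0, 9]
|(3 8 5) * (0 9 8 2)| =|(0 9 8 5 3 2)| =6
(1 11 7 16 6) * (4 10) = (1 11 7 16 6)(4 10) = [0, 11, 2, 3, 10, 5, 1, 16, 8, 9, 4, 7, 12, 13, 14, 15, 6]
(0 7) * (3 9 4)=(0 7)(3 9 4)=[7, 1, 2, 9, 3, 5, 6, 0, 8, 4]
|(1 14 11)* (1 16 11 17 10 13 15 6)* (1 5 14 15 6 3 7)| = 12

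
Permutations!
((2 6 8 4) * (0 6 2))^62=(0 8)(4 6)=((0 6 8 4))^62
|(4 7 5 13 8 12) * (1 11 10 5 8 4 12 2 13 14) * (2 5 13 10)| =|(1 11 2 10 13 4 7 8 5 14)| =10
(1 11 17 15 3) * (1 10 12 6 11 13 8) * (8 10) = (1 13 10 12 6 11 17 15 3 8) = [0, 13, 2, 8, 4, 5, 11, 7, 1, 9, 12, 17, 6, 10, 14, 3, 16, 15]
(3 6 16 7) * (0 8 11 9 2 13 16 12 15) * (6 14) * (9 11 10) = [8, 1, 13, 14, 4, 5, 12, 3, 10, 2, 9, 11, 15, 16, 6, 0, 7] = (0 8 10 9 2 13 16 7 3 14 6 12 15)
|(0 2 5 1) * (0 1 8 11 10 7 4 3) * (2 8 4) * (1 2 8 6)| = |(0 6 1 2 5 4 3)(7 8 11 10)| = 28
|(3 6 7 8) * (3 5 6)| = 4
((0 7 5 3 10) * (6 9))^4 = ((0 7 5 3 10)(6 9))^4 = (0 10 3 5 7)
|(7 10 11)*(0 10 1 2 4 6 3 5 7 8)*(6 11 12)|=12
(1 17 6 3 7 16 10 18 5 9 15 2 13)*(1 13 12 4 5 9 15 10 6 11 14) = (1 17 11 14)(2 12 4 5 15)(3 7 16 6)(9 10 18) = [0, 17, 12, 7, 5, 15, 3, 16, 8, 10, 18, 14, 4, 13, 1, 2, 6, 11, 9]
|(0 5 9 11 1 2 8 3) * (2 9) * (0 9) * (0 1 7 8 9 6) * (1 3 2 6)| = 30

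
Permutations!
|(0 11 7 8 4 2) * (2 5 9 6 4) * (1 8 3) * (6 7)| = |(0 11 6 4 5 9 7 3 1 8 2)| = 11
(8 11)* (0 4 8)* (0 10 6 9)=(0 4 8 11 10 6 9)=[4, 1, 2, 3, 8, 5, 9, 7, 11, 0, 6, 10]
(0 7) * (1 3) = (0 7)(1 3) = [7, 3, 2, 1, 4, 5, 6, 0]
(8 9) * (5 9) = (5 9 8) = [0, 1, 2, 3, 4, 9, 6, 7, 5, 8]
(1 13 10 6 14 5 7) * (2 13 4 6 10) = [0, 4, 13, 3, 6, 7, 14, 1, 8, 9, 10, 11, 12, 2, 5] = (1 4 6 14 5 7)(2 13)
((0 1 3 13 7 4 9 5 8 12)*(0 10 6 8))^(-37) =(0 13 9 1 7 5 3 4)(6 10 12 8)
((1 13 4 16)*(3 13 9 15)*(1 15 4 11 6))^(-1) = (1 6 11 13 3 15 16 4 9)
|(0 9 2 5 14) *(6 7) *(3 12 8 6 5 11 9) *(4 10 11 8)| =13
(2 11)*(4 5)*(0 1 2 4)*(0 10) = (0 1 2 11 4 5 10) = [1, 2, 11, 3, 5, 10, 6, 7, 8, 9, 0, 4]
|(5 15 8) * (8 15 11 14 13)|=5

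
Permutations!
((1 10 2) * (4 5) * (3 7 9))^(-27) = ((1 10 2)(3 7 9)(4 5))^(-27) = (10)(4 5)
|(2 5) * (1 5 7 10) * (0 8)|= 10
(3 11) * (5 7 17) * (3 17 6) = (3 11 17 5 7 6) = [0, 1, 2, 11, 4, 7, 3, 6, 8, 9, 10, 17, 12, 13, 14, 15, 16, 5]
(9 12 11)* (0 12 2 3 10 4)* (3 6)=(0 12 11 9 2 6 3 10 4)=[12, 1, 6, 10, 0, 5, 3, 7, 8, 2, 4, 9, 11]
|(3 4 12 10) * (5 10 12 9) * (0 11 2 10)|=|(12)(0 11 2 10 3 4 9 5)|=8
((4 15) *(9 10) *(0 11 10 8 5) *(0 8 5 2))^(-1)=((0 11 10 9 5 8 2)(4 15))^(-1)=(0 2 8 5 9 10 11)(4 15)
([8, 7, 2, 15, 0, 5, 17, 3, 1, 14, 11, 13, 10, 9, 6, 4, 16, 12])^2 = (0 1 3 4 8 7 15)(6 12 11 9)(10 13 14 17)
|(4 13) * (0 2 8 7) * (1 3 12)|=12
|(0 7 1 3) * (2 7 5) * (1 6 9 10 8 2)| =|(0 5 1 3)(2 7 6 9 10 8)| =12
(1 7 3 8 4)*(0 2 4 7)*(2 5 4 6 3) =(0 5 4 1)(2 6 3 8 7) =[5, 0, 6, 8, 1, 4, 3, 2, 7]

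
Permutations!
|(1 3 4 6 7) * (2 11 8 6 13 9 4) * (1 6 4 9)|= 14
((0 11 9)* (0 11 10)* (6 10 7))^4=(11)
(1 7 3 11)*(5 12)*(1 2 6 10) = [0, 7, 6, 11, 4, 12, 10, 3, 8, 9, 1, 2, 5] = (1 7 3 11 2 6 10)(5 12)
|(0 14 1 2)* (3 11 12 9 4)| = |(0 14 1 2)(3 11 12 9 4)| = 20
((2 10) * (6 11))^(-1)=(2 10)(6 11)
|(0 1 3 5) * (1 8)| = |(0 8 1 3 5)| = 5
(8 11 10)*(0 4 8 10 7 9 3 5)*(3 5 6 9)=[4, 1, 2, 6, 8, 0, 9, 3, 11, 5, 10, 7]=(0 4 8 11 7 3 6 9 5)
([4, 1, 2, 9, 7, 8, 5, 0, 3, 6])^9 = (3 8 5 6 9)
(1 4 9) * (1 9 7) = (9)(1 4 7) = [0, 4, 2, 3, 7, 5, 6, 1, 8, 9]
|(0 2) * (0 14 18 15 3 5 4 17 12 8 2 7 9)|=30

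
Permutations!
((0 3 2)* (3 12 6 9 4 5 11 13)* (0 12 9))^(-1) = ((0 9 4 5 11 13 3 2 12 6))^(-1) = (0 6 12 2 3 13 11 5 4 9)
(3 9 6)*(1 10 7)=(1 10 7)(3 9 6)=[0, 10, 2, 9, 4, 5, 3, 1, 8, 6, 7]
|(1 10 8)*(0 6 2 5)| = 12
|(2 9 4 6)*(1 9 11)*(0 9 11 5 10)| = 14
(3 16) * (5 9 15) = (3 16)(5 9 15) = [0, 1, 2, 16, 4, 9, 6, 7, 8, 15, 10, 11, 12, 13, 14, 5, 3]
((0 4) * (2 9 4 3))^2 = ((0 3 2 9 4))^2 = (0 2 4 3 9)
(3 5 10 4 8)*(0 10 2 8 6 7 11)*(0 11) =[10, 1, 8, 5, 6, 2, 7, 0, 3, 9, 4, 11] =(11)(0 10 4 6 7)(2 8 3 5)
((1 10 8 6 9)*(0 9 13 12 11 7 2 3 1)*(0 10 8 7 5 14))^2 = (0 10 2 1 6 12 5)(3 8 13 11 14 9 7)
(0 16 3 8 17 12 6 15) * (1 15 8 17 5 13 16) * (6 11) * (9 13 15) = (0 1 9 13 16 3 17 12 11 6 8 5 15) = [1, 9, 2, 17, 4, 15, 8, 7, 5, 13, 10, 6, 11, 16, 14, 0, 3, 12]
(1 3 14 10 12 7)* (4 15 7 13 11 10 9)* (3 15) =(1 15 7)(3 14 9 4)(10 12 13 11) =[0, 15, 2, 14, 3, 5, 6, 1, 8, 4, 12, 10, 13, 11, 9, 7]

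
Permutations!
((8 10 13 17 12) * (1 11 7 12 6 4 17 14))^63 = ((1 11 7 12 8 10 13 14)(4 17 6))^63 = (17)(1 14 13 10 8 12 7 11)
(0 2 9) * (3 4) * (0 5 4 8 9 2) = [0, 1, 2, 8, 3, 4, 6, 7, 9, 5] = (3 8 9 5 4)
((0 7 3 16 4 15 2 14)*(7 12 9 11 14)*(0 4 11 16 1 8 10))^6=((0 12 9 16 11 14 4 15 2 7 3 1 8 10))^6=(0 4 8 11 3 9 2)(1 16 7 12 15 10 14)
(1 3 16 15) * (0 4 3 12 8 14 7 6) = (0 4 3 16 15 1 12 8 14 7 6) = [4, 12, 2, 16, 3, 5, 0, 6, 14, 9, 10, 11, 8, 13, 7, 1, 15]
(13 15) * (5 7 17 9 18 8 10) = (5 7 17 9 18 8 10)(13 15) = [0, 1, 2, 3, 4, 7, 6, 17, 10, 18, 5, 11, 12, 15, 14, 13, 16, 9, 8]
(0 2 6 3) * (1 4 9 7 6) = (0 2 1 4 9 7 6 3) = [2, 4, 1, 0, 9, 5, 3, 6, 8, 7]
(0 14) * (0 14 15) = [15, 1, 2, 3, 4, 5, 6, 7, 8, 9, 10, 11, 12, 13, 14, 0] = (0 15)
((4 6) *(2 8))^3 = ((2 8)(4 6))^3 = (2 8)(4 6)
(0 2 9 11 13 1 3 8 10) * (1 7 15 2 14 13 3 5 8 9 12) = (0 14 13 7 15 2 12 1 5 8 10)(3 9 11) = [14, 5, 12, 9, 4, 8, 6, 15, 10, 11, 0, 3, 1, 7, 13, 2]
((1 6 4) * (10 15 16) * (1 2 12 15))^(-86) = (1 4 12 16)(2 15 10 6)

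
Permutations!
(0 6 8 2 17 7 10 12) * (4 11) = (0 6 8 2 17 7 10 12)(4 11) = [6, 1, 17, 3, 11, 5, 8, 10, 2, 9, 12, 4, 0, 13, 14, 15, 16, 7]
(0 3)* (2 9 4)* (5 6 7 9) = (0 3)(2 5 6 7 9 4) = [3, 1, 5, 0, 2, 6, 7, 9, 8, 4]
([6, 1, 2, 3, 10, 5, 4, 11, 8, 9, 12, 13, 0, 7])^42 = (13)(0 4 12 6 10)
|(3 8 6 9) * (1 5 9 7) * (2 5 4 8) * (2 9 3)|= |(1 4 8 6 7)(2 5 3 9)|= 20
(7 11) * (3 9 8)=(3 9 8)(7 11)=[0, 1, 2, 9, 4, 5, 6, 11, 3, 8, 10, 7]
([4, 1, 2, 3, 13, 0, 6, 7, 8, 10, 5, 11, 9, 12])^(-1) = [5, 1, 2, 3, 0, 10, 6, 7, 8, 12, 9, 11, 13, 4]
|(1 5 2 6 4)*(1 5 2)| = 5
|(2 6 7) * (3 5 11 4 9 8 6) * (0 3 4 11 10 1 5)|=6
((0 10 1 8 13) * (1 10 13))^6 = ((0 13)(1 8))^6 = (13)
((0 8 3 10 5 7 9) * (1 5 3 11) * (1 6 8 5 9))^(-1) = (0 9 1 7 5)(3 10)(6 11 8)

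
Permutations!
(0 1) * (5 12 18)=(0 1)(5 12 18)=[1, 0, 2, 3, 4, 12, 6, 7, 8, 9, 10, 11, 18, 13, 14, 15, 16, 17, 5]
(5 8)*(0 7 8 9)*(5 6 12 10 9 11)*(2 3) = (0 7 8 6 12 10 9)(2 3)(5 11) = [7, 1, 3, 2, 4, 11, 12, 8, 6, 0, 9, 5, 10]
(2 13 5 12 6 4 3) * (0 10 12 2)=(0 10 12 6 4 3)(2 13 5)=[10, 1, 13, 0, 3, 2, 4, 7, 8, 9, 12, 11, 6, 5]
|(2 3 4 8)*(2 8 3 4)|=3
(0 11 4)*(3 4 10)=[11, 1, 2, 4, 0, 5, 6, 7, 8, 9, 3, 10]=(0 11 10 3 4)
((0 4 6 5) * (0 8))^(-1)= ((0 4 6 5 8))^(-1)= (0 8 5 6 4)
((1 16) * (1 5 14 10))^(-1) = (1 10 14 5 16)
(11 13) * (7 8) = (7 8)(11 13) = [0, 1, 2, 3, 4, 5, 6, 8, 7, 9, 10, 13, 12, 11]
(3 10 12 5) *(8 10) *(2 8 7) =(2 8 10 12 5 3 7) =[0, 1, 8, 7, 4, 3, 6, 2, 10, 9, 12, 11, 5]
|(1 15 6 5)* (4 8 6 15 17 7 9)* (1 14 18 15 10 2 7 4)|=13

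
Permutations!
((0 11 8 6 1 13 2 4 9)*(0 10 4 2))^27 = (0 6)(1 11)(8 13)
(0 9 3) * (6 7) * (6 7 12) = (0 9 3)(6 12) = [9, 1, 2, 0, 4, 5, 12, 7, 8, 3, 10, 11, 6]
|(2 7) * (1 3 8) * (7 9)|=|(1 3 8)(2 9 7)|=3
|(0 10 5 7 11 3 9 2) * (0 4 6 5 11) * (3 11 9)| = 8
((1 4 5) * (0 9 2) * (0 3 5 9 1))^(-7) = (9)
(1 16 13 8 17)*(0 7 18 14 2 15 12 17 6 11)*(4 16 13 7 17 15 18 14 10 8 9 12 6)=(0 17 1 13 9 12 15 6 11)(2 18 10 8 4 16 7 14)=[17, 13, 18, 3, 16, 5, 11, 14, 4, 12, 8, 0, 15, 9, 2, 6, 7, 1, 10]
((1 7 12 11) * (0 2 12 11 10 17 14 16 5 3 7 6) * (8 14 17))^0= (17)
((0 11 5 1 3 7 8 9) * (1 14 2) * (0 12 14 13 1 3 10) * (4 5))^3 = (0 5 10 4 1 11 13)(2 8 14 7 12 3 9)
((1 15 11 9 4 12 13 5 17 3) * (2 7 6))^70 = ((1 15 11 9 4 12 13 5 17 3)(2 7 6))^70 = (17)(2 7 6)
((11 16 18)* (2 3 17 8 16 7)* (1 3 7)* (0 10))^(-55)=(0 10)(1 3 17 8 16 18 11)(2 7)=((0 10)(1 3 17 8 16 18 11)(2 7))^(-55)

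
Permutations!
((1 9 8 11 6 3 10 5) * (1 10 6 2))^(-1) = (1 2 11 8 9)(3 6)(5 10) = ((1 9 8 11 2)(3 6)(5 10))^(-1)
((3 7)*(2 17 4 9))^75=((2 17 4 9)(3 7))^75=(2 9 4 17)(3 7)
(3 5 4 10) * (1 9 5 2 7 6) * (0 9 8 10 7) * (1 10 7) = (0 9 5 4 1 8 7 6 10 3 2) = [9, 8, 0, 2, 1, 4, 10, 6, 7, 5, 3]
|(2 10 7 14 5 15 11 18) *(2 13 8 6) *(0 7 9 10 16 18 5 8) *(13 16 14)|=12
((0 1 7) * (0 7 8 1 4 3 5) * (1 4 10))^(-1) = (0 5 3 4 8 1 10)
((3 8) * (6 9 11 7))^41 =(3 8)(6 9 11 7)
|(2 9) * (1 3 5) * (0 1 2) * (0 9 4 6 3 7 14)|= 20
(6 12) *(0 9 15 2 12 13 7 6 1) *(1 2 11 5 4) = (0 9 15 11 5 4 1)(2 12)(6 13 7) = [9, 0, 12, 3, 1, 4, 13, 6, 8, 15, 10, 5, 2, 7, 14, 11]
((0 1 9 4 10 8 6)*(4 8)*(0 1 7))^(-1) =(0 7)(1 6 8 9)(4 10)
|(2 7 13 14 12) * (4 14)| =6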